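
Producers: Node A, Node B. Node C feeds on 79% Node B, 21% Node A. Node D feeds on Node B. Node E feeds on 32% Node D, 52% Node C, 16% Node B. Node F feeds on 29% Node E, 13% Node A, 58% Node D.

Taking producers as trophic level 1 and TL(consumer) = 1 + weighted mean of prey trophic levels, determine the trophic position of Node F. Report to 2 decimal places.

3.11

Node C: 1 + (0.79×1 + 0.21×1) = 2
Node D: 1 + 1 = 2
Node E: 1 + (0.32×2 + 0.52×2 + 0.16×1) = 2.84
Node F: 1 + (0.29×2.84 + 0.13×1 + 0.58×2) = 3.1136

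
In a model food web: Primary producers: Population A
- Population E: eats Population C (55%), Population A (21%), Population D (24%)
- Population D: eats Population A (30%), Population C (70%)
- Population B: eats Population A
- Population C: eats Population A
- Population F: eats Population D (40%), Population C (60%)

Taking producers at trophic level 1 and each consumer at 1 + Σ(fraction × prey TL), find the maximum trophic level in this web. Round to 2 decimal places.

Population B: 1 + 1 = 2
Population C: 1 + 1 = 2
Population D: 1 + (0.3×1 + 0.7×2) = 2.7
Population E: 1 + (0.55×2 + 0.21×1 + 0.24×2.7) = 2.958
Population F: 1 + (0.4×2.7 + 0.6×2) = 3.28

3.28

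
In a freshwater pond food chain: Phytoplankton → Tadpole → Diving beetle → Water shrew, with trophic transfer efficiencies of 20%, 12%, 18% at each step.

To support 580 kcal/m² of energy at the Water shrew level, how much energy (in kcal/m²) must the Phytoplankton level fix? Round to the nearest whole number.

134259 kcal/m²

Cumulative transfer efficiency: 0.2 × 0.12 × 0.18 = 0.00432
Phytoplankton energy = 580 / 0.00432 = 134259 kcal/m²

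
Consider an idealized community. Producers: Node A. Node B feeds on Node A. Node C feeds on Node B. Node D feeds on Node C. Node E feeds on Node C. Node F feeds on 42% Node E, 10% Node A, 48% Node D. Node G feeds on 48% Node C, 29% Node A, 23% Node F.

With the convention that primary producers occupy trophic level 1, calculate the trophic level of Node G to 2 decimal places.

3.81

Node B: 1 + 1 = 2
Node C: 1 + 2 = 3
Node D: 1 + 3 = 4
Node E: 1 + 3 = 4
Node F: 1 + (0.42×4 + 0.1×1 + 0.48×4) = 4.7
Node G: 1 + (0.48×3 + 0.29×1 + 0.23×4.7) = 3.811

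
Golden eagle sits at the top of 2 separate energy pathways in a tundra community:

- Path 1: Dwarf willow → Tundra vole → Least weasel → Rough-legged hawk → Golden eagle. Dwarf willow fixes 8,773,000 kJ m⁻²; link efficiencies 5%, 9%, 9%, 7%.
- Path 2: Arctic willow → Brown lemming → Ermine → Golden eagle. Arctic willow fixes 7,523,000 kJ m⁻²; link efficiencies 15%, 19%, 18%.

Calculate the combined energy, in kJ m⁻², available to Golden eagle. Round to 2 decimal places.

38841.70 kJ m⁻²

Path 1: 8773000 × 0.05 × 0.09 × 0.09 × 0.07 = 248.71455 kJ m⁻²
Path 2: 7523000 × 0.15 × 0.19 × 0.18 = 38592.99 kJ m⁻²
Total at Golden eagle: 248.71455 + 38592.99 = 38841.70455 kJ m⁻²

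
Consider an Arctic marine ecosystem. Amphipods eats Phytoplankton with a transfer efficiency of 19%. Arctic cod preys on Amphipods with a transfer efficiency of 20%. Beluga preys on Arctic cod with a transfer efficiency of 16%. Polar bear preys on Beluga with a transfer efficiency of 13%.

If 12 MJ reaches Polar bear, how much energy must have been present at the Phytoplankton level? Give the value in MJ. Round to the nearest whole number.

15182 MJ

Cumulative transfer efficiency: 0.19 × 0.2 × 0.16 × 0.13 = 0.0007904
Phytoplankton energy = 12 / 0.0007904 = 15182 MJ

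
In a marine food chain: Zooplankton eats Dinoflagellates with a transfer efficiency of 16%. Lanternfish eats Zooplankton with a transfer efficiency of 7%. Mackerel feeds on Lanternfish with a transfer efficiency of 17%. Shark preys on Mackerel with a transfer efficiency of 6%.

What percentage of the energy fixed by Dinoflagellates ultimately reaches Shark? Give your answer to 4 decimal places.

Product of link efficiencies: 0.16 × 0.07 × 0.17 × 0.06 = 0.00011424
As a percentage: 0.00011424 × 100 = 0.0114%

0.0114%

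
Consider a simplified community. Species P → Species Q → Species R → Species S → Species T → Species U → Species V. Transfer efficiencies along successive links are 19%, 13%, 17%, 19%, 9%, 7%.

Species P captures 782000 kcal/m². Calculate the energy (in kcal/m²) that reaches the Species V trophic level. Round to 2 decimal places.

3.93 kcal/m²

Species Q: 782000 × 0.19 = 148580 kcal/m²
Species R: 148580 × 0.13 = 19315.4 kcal/m²
Species S: 19315.4 × 0.17 = 3283.618 kcal/m²
Species T: 3283.618 × 0.19 = 623.88742 kcal/m²
Species U: 623.88742 × 0.09 = 56.1498678 kcal/m²
Species V: 56.1498678 × 0.07 = 3.930490746 kcal/m²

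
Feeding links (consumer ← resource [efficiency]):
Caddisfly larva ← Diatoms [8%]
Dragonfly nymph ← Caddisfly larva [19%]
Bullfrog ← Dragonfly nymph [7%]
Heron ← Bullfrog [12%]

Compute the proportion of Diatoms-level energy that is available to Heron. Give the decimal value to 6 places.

Product of link efficiencies: 0.08 × 0.19 × 0.07 × 0.12 = 0.00012768

0.000128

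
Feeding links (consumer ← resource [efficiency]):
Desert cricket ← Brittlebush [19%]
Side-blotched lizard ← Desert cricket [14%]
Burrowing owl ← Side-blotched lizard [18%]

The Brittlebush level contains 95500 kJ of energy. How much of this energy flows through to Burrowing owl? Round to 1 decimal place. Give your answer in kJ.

457.3 kJ

Desert cricket: 95500 × 0.19 = 18145 kJ
Side-blotched lizard: 18145 × 0.14 = 2540.3 kJ
Burrowing owl: 2540.3 × 0.18 = 457.254 kJ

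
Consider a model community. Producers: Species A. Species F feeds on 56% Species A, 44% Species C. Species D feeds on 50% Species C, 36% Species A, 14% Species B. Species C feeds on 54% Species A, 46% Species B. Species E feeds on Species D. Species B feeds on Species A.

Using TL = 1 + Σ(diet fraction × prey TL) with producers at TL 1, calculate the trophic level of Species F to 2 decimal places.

Species B: 1 + 1 = 2
Species C: 1 + (0.54×1 + 0.46×2) = 2.46
Species D: 1 + (0.5×2.46 + 0.36×1 + 0.14×2) = 2.87
Species E: 1 + 2.87 = 3.87
Species F: 1 + (0.56×1 + 0.44×2.46) = 2.6424

2.64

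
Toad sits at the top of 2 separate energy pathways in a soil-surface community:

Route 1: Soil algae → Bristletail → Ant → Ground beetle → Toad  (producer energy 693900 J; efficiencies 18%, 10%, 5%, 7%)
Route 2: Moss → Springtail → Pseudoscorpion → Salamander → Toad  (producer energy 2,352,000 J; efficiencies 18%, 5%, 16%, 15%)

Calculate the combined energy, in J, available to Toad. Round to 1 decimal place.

Route 1: 693900 × 0.18 × 0.1 × 0.05 × 0.07 = 43.7157 J
Route 2: 2352000 × 0.18 × 0.05 × 0.16 × 0.15 = 508.032 J
Total at Toad: 43.7157 + 508.032 = 551.7477 J

551.7 J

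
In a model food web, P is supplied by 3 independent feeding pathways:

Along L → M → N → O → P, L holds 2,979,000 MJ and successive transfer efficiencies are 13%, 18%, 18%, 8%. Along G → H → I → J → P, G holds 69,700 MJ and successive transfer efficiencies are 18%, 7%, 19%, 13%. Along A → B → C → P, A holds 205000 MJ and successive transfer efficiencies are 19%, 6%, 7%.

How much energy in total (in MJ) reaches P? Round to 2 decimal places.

1189.09 MJ

Via L: 2979000 × 0.13 × 0.18 × 0.18 × 0.08 = 1003.80384 MJ
Via G: 69700 × 0.18 × 0.07 × 0.19 × 0.13 = 21.692034 MJ
Via A: 205000 × 0.19 × 0.06 × 0.07 = 163.59 MJ
Total at P: 1003.80384 + 21.692034 + 163.59 = 1189.085874 MJ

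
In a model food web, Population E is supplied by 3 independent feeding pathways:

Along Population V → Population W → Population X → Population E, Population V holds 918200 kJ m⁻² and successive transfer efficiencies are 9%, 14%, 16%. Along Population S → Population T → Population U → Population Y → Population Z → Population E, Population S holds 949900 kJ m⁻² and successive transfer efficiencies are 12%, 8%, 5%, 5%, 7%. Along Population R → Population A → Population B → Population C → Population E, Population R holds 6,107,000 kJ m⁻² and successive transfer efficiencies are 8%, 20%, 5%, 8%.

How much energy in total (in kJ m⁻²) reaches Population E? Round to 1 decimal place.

2243.5 kJ m⁻²

Via Population V: 918200 × 0.09 × 0.14 × 0.16 = 1851.0912 kJ m⁻²
Via Population S: 949900 × 0.12 × 0.08 × 0.05 × 0.05 × 0.07 = 1.595832 kJ m⁻²
Via Population R: 6107000 × 0.08 × 0.2 × 0.05 × 0.08 = 390.848 kJ m⁻²
Total at Population E: 1851.0912 + 1.595832 + 390.848 = 2243.535032 kJ m⁻²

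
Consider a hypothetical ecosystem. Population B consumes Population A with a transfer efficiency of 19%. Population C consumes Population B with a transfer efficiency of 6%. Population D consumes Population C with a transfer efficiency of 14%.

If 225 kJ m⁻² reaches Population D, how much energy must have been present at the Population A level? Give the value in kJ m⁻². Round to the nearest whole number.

140977 kJ m⁻²

Cumulative transfer efficiency: 0.19 × 0.06 × 0.14 = 0.001596
Population A energy = 225 / 0.001596 = 140977 kJ m⁻²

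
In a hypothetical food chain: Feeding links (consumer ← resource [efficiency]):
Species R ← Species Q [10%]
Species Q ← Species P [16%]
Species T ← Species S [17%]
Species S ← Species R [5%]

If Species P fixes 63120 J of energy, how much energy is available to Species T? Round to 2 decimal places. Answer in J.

Species Q: 63120 × 0.16 = 10099.2 J
Species R: 10099.2 × 0.1 = 1009.92 J
Species S: 1009.92 × 0.05 = 50.496 J
Species T: 50.496 × 0.17 = 8.58432 J

8.58 J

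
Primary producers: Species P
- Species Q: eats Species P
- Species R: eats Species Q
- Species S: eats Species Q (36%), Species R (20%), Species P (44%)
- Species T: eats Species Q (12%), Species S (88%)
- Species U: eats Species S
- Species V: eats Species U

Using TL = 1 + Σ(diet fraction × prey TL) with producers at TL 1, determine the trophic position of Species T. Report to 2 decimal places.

Species Q: 1 + 1 = 2
Species R: 1 + 2 = 3
Species S: 1 + (0.36×2 + 0.2×3 + 0.44×1) = 2.76
Species T: 1 + (0.12×2 + 0.88×2.76) = 3.6688
Species U: 1 + 2.76 = 3.76
Species V: 1 + 3.76 = 4.76

3.67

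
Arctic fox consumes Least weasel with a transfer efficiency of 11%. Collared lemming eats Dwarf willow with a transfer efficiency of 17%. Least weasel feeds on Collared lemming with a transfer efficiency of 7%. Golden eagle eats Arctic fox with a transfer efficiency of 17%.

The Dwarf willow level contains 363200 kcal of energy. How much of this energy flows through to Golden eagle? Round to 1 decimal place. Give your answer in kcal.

80.8 kcal

Collared lemming: 363200 × 0.17 = 61744 kcal
Least weasel: 61744 × 0.07 = 4322.08 kcal
Arctic fox: 4322.08 × 0.11 = 475.4288 kcal
Golden eagle: 475.4288 × 0.17 = 80.822896 kcal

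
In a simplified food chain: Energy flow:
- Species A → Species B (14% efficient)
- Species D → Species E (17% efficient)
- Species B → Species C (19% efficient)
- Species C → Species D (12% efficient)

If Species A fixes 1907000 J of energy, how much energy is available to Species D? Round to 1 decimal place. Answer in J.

6087.1 J

Species B: 1907000 × 0.14 = 266980 J
Species C: 266980 × 0.19 = 50726.2 J
Species D: 50726.2 × 0.12 = 6087.144 J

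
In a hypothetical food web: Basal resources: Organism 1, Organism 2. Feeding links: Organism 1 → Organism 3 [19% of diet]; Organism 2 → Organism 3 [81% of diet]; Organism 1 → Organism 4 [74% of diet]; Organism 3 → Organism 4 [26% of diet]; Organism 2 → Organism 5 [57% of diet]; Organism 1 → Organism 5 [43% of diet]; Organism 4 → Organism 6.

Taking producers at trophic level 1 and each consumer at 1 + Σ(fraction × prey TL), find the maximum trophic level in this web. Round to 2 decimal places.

Organism 3: 1 + (0.19×1 + 0.81×1) = 2
Organism 4: 1 + (0.74×1 + 0.26×2) = 2.26
Organism 5: 1 + (0.57×1 + 0.43×1) = 2
Organism 6: 1 + 2.26 = 3.26

3.26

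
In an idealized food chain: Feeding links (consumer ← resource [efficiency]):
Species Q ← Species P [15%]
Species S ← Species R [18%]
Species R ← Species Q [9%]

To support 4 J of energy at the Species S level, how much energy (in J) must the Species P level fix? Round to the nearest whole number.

1646 J

Cumulative transfer efficiency: 0.15 × 0.09 × 0.18 = 0.00243
Species P energy = 4 / 0.00243 = 1646 J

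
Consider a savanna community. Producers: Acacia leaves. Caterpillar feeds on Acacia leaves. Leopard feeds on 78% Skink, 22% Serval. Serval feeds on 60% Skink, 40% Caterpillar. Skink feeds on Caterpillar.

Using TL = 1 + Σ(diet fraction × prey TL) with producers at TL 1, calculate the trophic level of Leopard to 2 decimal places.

Caterpillar: 1 + 1 = 2
Skink: 1 + 2 = 3
Serval: 1 + (0.6×3 + 0.4×2) = 3.6
Leopard: 1 + (0.78×3 + 0.22×3.6) = 4.132

4.13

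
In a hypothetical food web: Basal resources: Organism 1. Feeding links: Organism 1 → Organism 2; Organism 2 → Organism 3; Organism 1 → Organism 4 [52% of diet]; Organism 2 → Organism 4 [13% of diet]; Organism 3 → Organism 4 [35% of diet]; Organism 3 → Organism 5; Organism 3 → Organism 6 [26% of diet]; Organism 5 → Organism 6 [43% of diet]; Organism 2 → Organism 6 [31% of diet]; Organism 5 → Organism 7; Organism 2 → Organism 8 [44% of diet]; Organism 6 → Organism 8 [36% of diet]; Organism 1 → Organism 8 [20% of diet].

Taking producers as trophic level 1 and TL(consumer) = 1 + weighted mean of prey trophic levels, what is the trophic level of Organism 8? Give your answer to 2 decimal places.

Organism 2: 1 + 1 = 2
Organism 3: 1 + 2 = 3
Organism 4: 1 + (0.52×1 + 0.13×2 + 0.35×3) = 2.83
Organism 5: 1 + 3 = 4
Organism 6: 1 + (0.26×3 + 0.43×4 + 0.31×2) = 4.12
Organism 7: 1 + 4 = 5
Organism 8: 1 + (0.44×2 + 0.36×4.12 + 0.2×1) = 3.5632

3.56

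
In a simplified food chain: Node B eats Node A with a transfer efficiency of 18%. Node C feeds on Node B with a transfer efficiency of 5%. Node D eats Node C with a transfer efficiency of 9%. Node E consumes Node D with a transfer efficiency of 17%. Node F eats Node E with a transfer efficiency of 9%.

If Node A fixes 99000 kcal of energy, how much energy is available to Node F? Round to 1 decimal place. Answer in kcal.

Node B: 99000 × 0.18 = 17820 kcal
Node C: 17820 × 0.05 = 891 kcal
Node D: 891 × 0.09 = 80.19 kcal
Node E: 80.19 × 0.17 = 13.6323 kcal
Node F: 13.6323 × 0.09 = 1.226907 kcal

1.2 kcal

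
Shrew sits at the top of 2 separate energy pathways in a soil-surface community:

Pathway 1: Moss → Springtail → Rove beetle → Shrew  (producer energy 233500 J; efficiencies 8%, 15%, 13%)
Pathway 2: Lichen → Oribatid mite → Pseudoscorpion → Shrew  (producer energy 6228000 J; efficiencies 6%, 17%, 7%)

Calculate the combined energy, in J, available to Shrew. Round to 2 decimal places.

Pathway 1: 233500 × 0.08 × 0.15 × 0.13 = 364.26 J
Pathway 2: 6228000 × 0.06 × 0.17 × 0.07 = 4446.792 J
Total at Shrew: 364.26 + 4446.792 = 4811.052 J

4811.05 J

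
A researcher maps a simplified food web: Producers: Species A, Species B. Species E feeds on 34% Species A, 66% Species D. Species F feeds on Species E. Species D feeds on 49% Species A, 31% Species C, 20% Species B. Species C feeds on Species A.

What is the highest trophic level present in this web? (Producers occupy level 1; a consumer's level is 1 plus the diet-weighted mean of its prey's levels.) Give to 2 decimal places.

Species C: 1 + 1 = 2
Species D: 1 + (0.49×1 + 0.31×2 + 0.2×1) = 2.31
Species E: 1 + (0.34×1 + 0.66×2.31) = 2.8646
Species F: 1 + 2.8646 = 3.8646

3.86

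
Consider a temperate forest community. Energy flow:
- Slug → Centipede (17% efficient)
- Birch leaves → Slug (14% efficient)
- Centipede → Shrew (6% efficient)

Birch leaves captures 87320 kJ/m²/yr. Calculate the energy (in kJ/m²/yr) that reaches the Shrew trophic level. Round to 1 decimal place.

124.7 kJ/m²/yr

Slug: 87320 × 0.14 = 12224.8 kJ/m²/yr
Centipede: 12224.8 × 0.17 = 2078.216 kJ/m²/yr
Shrew: 2078.216 × 0.06 = 124.69296 kJ/m²/yr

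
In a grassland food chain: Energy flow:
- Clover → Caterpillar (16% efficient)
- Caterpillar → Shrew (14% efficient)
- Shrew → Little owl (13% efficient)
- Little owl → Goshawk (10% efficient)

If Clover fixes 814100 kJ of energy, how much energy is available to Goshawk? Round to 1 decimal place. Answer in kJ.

237.1 kJ

Caterpillar: 814100 × 0.16 = 130256 kJ
Shrew: 130256 × 0.14 = 18235.84 kJ
Little owl: 18235.84 × 0.13 = 2370.6592 kJ
Goshawk: 2370.6592 × 0.1 = 237.06592 kJ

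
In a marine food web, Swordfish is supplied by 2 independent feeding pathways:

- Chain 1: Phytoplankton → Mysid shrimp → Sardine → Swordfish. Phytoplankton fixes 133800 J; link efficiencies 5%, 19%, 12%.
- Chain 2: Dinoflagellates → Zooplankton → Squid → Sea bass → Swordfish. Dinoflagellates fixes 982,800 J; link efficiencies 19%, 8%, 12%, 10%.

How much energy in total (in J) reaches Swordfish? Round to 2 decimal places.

331.79 J

Chain 1: 133800 × 0.05 × 0.19 × 0.12 = 152.532 J
Chain 2: 982800 × 0.19 × 0.08 × 0.12 × 0.1 = 179.26272 J
Total at Swordfish: 152.532 + 179.26272 = 331.79472 J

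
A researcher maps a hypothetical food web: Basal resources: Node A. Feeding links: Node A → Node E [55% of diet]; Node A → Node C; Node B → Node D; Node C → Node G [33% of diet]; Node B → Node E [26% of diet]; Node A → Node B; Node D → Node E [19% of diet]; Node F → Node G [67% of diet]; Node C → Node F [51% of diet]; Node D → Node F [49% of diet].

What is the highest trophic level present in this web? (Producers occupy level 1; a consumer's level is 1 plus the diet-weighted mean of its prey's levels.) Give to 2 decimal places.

4.00

Node B: 1 + 1 = 2
Node C: 1 + 1 = 2
Node D: 1 + 2 = 3
Node E: 1 + (0.19×3 + 0.26×2 + 0.55×1) = 2.64
Node F: 1 + (0.49×3 + 0.51×2) = 3.49
Node G: 1 + (0.67×3.49 + 0.33×2) = 3.9983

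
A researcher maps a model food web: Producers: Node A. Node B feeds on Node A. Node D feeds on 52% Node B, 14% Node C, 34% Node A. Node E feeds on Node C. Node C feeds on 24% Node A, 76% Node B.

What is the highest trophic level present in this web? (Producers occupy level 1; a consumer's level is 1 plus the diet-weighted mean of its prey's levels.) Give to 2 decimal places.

Node B: 1 + 1 = 2
Node C: 1 + (0.24×1 + 0.76×2) = 2.76
Node D: 1 + (0.52×2 + 0.14×2.76 + 0.34×1) = 2.7664
Node E: 1 + 2.76 = 3.76

3.76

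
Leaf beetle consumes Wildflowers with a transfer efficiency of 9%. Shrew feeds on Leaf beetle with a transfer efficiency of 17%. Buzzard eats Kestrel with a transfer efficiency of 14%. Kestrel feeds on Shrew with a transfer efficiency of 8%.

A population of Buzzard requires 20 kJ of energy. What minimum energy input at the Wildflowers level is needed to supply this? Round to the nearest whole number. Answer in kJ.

116713 kJ

Cumulative transfer efficiency: 0.09 × 0.17 × 0.08 × 0.14 = 0.00017136
Wildflowers energy = 20 / 0.00017136 = 116713 kJ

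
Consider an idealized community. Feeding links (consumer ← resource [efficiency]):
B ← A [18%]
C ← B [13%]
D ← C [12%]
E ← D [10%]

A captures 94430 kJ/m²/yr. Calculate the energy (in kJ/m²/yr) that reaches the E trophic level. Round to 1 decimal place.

26.5 kJ/m²/yr

B: 94430 × 0.18 = 16997.4 kJ/m²/yr
C: 16997.4 × 0.13 = 2209.662 kJ/m²/yr
D: 2209.662 × 0.12 = 265.15944 kJ/m²/yr
E: 265.15944 × 0.1 = 26.515944 kJ/m²/yr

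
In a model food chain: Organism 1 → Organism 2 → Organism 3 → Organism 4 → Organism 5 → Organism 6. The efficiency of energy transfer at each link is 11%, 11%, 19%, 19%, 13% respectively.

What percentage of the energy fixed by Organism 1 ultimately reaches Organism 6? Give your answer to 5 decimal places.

0.00568%

Product of link efficiencies: 0.11 × 0.11 × 0.19 × 0.19 × 0.13 = 0.0000567853
As a percentage: 0.0000567853 × 100 = 0.00568%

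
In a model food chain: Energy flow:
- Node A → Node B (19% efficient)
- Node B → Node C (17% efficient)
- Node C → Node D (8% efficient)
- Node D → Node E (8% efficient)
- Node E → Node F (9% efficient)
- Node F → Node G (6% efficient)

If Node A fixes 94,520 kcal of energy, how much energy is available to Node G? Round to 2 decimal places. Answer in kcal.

Node B: 94520 × 0.19 = 17958.8 kcal
Node C: 17958.8 × 0.17 = 3052.996 kcal
Node D: 3052.996 × 0.08 = 244.23968 kcal
Node E: 244.23968 × 0.08 = 19.5391744 kcal
Node F: 19.5391744 × 0.09 = 1.758525696 kcal
Node G: 1.758525696 × 0.06 = 0.10551154176 kcal

0.11 kcal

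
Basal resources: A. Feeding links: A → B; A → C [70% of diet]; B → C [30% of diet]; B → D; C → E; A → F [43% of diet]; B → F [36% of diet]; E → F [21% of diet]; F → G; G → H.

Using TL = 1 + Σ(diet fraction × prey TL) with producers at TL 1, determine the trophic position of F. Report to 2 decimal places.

2.84

B: 1 + 1 = 2
C: 1 + (0.7×1 + 0.3×2) = 2.3
D: 1 + 2 = 3
E: 1 + 2.3 = 3.3
F: 1 + (0.43×1 + 0.36×2 + 0.21×3.3) = 2.843
G: 1 + 2.843 = 3.843
H: 1 + 3.843 = 4.843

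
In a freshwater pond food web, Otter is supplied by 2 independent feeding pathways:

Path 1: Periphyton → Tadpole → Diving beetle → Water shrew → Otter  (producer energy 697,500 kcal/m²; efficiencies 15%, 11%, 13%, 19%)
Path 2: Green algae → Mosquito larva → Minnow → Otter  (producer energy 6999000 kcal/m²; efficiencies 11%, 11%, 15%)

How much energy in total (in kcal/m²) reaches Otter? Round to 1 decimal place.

12987.5 kcal/m²

Path 1: 697500 × 0.15 × 0.11 × 0.13 × 0.19 = 284.266125 kcal/m²
Path 2: 6999000 × 0.11 × 0.11 × 0.15 = 12703.185 kcal/m²
Total at Otter: 284.266125 + 12703.185 = 12987.451125 kcal/m²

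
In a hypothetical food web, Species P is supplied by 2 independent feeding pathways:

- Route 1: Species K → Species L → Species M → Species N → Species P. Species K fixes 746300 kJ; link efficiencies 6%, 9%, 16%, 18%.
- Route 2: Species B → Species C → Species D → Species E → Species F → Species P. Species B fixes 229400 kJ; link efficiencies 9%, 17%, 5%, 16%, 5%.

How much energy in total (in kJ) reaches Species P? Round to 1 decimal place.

Route 1: 746300 × 0.06 × 0.09 × 0.16 × 0.18 = 116.064576 kJ
Route 2: 229400 × 0.09 × 0.17 × 0.05 × 0.16 × 0.05 = 1.403928 kJ
Total at Species P: 116.064576 + 1.403928 = 117.468504 kJ

117.5 kJ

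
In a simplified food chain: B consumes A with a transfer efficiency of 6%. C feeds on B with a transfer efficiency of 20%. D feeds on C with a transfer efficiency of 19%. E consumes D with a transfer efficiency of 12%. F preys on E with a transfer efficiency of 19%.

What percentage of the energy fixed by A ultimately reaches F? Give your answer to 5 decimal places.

0.00520%

Product of link efficiencies: 0.06 × 0.2 × 0.19 × 0.12 × 0.19 = 0.000051984
As a percentage: 0.000051984 × 100 = 0.00520%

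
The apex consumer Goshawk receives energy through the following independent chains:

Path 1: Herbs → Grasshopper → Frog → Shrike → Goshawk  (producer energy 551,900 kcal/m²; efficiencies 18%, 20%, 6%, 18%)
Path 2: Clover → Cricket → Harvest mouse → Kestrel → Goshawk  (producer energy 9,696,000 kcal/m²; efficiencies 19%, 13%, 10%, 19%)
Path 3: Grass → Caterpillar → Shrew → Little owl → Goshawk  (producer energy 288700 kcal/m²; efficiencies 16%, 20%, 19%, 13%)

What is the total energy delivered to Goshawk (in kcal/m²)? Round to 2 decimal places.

4993.10 kcal/m²

Path 1: 551900 × 0.18 × 0.2 × 0.06 × 0.18 = 214.57872 kcal/m²
Path 2: 9696000 × 0.19 × 0.13 × 0.1 × 0.19 = 4550.3328 kcal/m²
Path 3: 288700 × 0.16 × 0.2 × 0.19 × 0.13 = 228.18848 kcal/m²
Total at Goshawk: 214.57872 + 4550.3328 + 228.18848 = 4993.1 kcal/m²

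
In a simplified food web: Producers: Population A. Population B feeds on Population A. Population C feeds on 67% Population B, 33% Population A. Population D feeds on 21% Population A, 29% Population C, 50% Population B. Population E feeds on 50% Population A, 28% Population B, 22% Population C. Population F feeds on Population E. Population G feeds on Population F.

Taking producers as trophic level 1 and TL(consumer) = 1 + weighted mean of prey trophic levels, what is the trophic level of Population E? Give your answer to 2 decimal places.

2.65

Population B: 1 + 1 = 2
Population C: 1 + (0.67×2 + 0.33×1) = 2.67
Population D: 1 + (0.21×1 + 0.29×2.67 + 0.5×2) = 2.9843
Population E: 1 + (0.5×1 + 0.28×2 + 0.22×2.67) = 2.6474
Population F: 1 + 2.6474 = 3.6474
Population G: 1 + 3.6474 = 4.6474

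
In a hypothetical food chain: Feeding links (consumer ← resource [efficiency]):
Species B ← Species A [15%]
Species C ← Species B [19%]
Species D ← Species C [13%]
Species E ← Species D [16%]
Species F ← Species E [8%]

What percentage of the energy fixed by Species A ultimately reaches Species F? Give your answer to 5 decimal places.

0.00474%

Product of link efficiencies: 0.15 × 0.19 × 0.13 × 0.16 × 0.08 = 0.000047424
As a percentage: 0.000047424 × 100 = 0.00474%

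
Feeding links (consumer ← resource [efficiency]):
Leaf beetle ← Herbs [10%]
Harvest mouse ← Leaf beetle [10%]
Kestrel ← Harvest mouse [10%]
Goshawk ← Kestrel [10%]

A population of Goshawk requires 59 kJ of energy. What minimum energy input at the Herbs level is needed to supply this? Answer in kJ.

Cumulative transfer efficiency: 0.1 × 0.1 × 0.1 × 0.1 = 0.0001
Herbs energy = 59 / 0.0001 = 590000 kJ

590000 kJ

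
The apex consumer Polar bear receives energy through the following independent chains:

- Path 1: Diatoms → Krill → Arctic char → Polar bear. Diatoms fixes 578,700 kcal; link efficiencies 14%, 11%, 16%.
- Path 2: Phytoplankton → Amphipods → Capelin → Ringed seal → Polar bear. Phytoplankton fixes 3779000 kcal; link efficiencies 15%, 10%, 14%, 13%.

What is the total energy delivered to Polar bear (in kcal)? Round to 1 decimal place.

Path 1: 578700 × 0.14 × 0.11 × 0.16 = 1425.9168 kcal
Path 2: 3779000 × 0.15 × 0.1 × 0.14 × 0.13 = 1031.667 kcal
Total at Polar bear: 1425.9168 + 1031.667 = 2457.5838 kcal

2457.6 kcal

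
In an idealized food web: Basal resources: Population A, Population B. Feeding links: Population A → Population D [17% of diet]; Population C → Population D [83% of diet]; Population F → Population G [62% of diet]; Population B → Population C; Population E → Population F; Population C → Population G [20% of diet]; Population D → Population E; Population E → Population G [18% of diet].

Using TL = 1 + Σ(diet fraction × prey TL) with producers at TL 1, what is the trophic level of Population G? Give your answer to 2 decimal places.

Population C: 1 + 1 = 2
Population D: 1 + (0.17×1 + 0.83×2) = 2.83
Population E: 1 + 2.83 = 3.83
Population F: 1 + 3.83 = 4.83
Population G: 1 + (0.18×3.83 + 0.62×4.83 + 0.2×2) = 5.084

5.08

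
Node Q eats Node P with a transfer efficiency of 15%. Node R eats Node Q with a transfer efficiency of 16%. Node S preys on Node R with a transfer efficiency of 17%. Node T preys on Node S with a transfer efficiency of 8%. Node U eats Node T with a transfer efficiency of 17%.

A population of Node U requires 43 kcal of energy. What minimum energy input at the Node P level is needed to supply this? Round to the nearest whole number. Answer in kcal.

Cumulative transfer efficiency: 0.15 × 0.16 × 0.17 × 0.08 × 0.17 = 0.000055488
Node P energy = 43 / 0.000055488 = 774942 kcal

774942 kcal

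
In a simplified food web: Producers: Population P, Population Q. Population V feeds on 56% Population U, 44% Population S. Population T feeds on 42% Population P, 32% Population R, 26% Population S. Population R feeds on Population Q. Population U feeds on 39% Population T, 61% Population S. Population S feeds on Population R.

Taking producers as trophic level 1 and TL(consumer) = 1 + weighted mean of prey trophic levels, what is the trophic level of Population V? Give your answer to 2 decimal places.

Population R: 1 + 1 = 2
Population S: 1 + 2 = 3
Population T: 1 + (0.42×1 + 0.32×2 + 0.26×3) = 2.84
Population U: 1 + (0.39×2.84 + 0.61×3) = 3.9376
Population V: 1 + (0.56×3.9376 + 0.44×3) = 4.525056

4.53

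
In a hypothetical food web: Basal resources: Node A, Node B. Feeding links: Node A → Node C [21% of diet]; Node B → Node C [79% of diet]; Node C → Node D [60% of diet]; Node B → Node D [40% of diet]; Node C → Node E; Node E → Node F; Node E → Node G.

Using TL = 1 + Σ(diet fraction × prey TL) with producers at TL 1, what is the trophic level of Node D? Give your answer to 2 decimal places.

2.60

Node C: 1 + (0.21×1 + 0.79×1) = 2
Node D: 1 + (0.6×2 + 0.4×1) = 2.6
Node E: 1 + 2 = 3
Node F: 1 + 3 = 4
Node G: 1 + 3 = 4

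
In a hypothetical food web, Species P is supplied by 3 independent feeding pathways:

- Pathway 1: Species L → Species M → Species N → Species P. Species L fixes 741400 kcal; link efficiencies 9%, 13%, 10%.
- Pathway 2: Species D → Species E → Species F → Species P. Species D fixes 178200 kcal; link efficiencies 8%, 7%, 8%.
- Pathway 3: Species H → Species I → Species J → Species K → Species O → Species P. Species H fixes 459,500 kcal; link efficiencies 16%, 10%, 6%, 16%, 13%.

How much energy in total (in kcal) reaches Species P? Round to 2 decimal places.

956.45 kcal

Pathway 1: 741400 × 0.09 × 0.13 × 0.1 = 867.438 kcal
Pathway 2: 178200 × 0.08 × 0.07 × 0.08 = 79.8336 kcal
Pathway 3: 459500 × 0.16 × 0.1 × 0.06 × 0.16 × 0.13 = 9.175296 kcal
Total at Species P: 867.438 + 79.8336 + 9.175296 = 956.446896 kcal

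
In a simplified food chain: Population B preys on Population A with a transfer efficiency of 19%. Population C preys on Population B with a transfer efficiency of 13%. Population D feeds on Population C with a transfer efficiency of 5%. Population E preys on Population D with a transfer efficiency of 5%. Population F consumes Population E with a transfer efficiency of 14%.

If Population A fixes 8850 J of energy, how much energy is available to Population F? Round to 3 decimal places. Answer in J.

Population B: 8850 × 0.19 = 1681.5 J
Population C: 1681.5 × 0.13 = 218.595 J
Population D: 218.595 × 0.05 = 10.92975 J
Population E: 10.92975 × 0.05 = 0.5464875 J
Population F: 0.5464875 × 0.14 = 0.07650825 J

0.077 J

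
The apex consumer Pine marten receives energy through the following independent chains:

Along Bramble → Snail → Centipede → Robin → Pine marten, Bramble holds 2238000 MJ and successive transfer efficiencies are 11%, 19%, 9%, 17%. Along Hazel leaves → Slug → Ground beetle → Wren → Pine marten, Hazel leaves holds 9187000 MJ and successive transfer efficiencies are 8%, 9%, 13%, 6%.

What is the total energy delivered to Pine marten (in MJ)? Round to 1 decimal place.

1231.6 MJ

Via Bramble: 2238000 × 0.11 × 0.19 × 0.09 × 0.17 = 715.64526 MJ
Via Hazel leaves: 9187000 × 0.08 × 0.09 × 0.13 × 0.06 = 515.94192 MJ
Total at Pine marten: 715.64526 + 515.94192 = 1231.58718 MJ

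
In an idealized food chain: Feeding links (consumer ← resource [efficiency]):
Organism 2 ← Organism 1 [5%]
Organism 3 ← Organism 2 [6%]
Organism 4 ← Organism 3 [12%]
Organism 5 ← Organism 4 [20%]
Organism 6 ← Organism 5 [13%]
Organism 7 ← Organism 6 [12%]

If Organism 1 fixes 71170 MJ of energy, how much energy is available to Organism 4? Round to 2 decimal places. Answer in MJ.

Organism 2: 71170 × 0.05 = 3558.5 MJ
Organism 3: 3558.5 × 0.06 = 213.51 MJ
Organism 4: 213.51 × 0.12 = 25.6212 MJ

25.62 MJ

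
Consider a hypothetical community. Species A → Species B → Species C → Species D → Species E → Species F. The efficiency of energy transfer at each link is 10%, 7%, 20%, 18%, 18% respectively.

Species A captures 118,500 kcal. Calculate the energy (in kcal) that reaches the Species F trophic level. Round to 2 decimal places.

Species B: 118500 × 0.1 = 11850 kcal
Species C: 11850 × 0.07 = 829.5 kcal
Species D: 829.5 × 0.2 = 165.9 kcal
Species E: 165.9 × 0.18 = 29.862 kcal
Species F: 29.862 × 0.18 = 5.37516 kcal

5.38 kcal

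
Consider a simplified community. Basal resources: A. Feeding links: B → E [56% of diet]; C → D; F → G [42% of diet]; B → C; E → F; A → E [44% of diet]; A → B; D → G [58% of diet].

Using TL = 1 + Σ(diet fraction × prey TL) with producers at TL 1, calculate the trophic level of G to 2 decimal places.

4.82

B: 1 + 1 = 2
C: 1 + 2 = 3
D: 1 + 3 = 4
E: 1 + (0.56×2 + 0.44×1) = 2.56
F: 1 + 2.56 = 3.56
G: 1 + (0.42×3.56 + 0.58×4) = 4.8152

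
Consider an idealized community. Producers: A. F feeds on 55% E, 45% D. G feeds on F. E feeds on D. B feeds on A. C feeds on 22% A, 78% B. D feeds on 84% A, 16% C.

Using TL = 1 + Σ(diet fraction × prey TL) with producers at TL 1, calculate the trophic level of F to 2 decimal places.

B: 1 + 1 = 2
C: 1 + (0.22×1 + 0.78×2) = 2.78
D: 1 + (0.84×1 + 0.16×2.78) = 2.2848
E: 1 + 2.2848 = 3.2848
F: 1 + (0.55×3.2848 + 0.45×2.2848) = 3.8348
G: 1 + 3.8348 = 4.8348

3.83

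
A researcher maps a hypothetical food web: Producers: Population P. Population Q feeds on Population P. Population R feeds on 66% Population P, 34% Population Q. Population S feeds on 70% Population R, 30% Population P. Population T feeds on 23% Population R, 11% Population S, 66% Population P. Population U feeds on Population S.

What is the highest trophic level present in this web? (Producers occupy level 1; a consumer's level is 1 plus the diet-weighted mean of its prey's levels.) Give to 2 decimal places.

3.94

Population Q: 1 + 1 = 2
Population R: 1 + (0.66×1 + 0.34×2) = 2.34
Population S: 1 + (0.7×2.34 + 0.3×1) = 2.938
Population T: 1 + (0.23×2.34 + 0.11×2.938 + 0.66×1) = 2.52138
Population U: 1 + 2.938 = 3.938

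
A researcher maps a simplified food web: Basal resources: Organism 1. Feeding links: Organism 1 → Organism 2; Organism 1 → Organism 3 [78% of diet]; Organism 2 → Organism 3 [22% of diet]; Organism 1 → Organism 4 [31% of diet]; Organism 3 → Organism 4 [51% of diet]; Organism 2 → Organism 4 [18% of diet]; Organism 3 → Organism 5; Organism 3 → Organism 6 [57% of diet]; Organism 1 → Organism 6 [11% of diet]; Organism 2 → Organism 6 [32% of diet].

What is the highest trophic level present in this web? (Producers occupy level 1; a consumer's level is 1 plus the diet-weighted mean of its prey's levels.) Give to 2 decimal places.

3.22

Organism 2: 1 + 1 = 2
Organism 3: 1 + (0.78×1 + 0.22×2) = 2.22
Organism 4: 1 + (0.31×1 + 0.51×2.22 + 0.18×2) = 2.8022
Organism 5: 1 + 2.22 = 3.22
Organism 6: 1 + (0.57×2.22 + 0.11×1 + 0.32×2) = 3.0154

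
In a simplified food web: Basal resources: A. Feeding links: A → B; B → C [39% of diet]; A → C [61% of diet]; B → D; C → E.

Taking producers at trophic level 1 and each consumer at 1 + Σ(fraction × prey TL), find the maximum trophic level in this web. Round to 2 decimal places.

B: 1 + 1 = 2
C: 1 + (0.39×2 + 0.61×1) = 2.39
D: 1 + 2 = 3
E: 1 + 2.39 = 3.39

3.39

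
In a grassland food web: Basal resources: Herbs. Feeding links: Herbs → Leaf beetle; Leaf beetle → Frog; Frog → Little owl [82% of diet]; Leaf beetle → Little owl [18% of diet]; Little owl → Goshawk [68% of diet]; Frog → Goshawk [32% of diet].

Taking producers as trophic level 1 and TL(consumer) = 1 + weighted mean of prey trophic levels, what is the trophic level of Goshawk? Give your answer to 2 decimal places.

Leaf beetle: 1 + 1 = 2
Frog: 1 + 2 = 3
Little owl: 1 + (0.82×3 + 0.18×2) = 3.82
Goshawk: 1 + (0.68×3.82 + 0.32×3) = 4.5576

4.56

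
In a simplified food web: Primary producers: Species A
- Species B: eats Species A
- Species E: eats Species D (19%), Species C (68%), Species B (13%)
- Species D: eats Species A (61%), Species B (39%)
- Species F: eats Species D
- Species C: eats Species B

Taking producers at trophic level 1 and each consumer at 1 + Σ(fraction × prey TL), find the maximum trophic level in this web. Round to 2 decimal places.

3.75

Species B: 1 + 1 = 2
Species C: 1 + 2 = 3
Species D: 1 + (0.61×1 + 0.39×2) = 2.39
Species E: 1 + (0.19×2.39 + 0.68×3 + 0.13×2) = 3.7541
Species F: 1 + 2.39 = 3.39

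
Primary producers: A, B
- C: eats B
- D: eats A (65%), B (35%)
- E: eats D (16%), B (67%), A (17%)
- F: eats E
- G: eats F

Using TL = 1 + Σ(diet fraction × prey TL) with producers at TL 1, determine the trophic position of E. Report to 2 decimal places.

2.16

C: 1 + 1 = 2
D: 1 + (0.65×1 + 0.35×1) = 2
E: 1 + (0.16×2 + 0.67×1 + 0.17×1) = 2.16
F: 1 + 2.16 = 3.16
G: 1 + 3.16 = 4.16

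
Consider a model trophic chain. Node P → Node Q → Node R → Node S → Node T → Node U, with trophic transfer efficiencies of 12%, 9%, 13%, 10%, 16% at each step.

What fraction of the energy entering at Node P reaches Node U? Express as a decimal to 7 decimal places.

0.0000225

Product of link efficiencies: 0.12 × 0.09 × 0.13 × 0.1 × 0.16 = 0.000022464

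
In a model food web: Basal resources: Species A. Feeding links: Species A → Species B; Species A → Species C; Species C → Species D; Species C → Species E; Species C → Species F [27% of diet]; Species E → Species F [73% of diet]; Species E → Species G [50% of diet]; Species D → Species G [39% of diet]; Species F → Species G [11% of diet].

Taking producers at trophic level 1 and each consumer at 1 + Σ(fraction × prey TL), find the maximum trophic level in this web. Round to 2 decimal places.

4.08

Species B: 1 + 1 = 2
Species C: 1 + 1 = 2
Species D: 1 + 2 = 3
Species E: 1 + 2 = 3
Species F: 1 + (0.27×2 + 0.73×3) = 3.73
Species G: 1 + (0.5×3 + 0.39×3 + 0.11×3.73) = 4.0803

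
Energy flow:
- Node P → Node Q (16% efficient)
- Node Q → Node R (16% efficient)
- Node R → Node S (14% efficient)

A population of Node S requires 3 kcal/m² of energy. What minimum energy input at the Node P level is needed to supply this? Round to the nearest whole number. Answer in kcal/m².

837 kcal/m²

Cumulative transfer efficiency: 0.16 × 0.16 × 0.14 = 0.003584
Node P energy = 3 / 0.003584 = 837 kcal/m²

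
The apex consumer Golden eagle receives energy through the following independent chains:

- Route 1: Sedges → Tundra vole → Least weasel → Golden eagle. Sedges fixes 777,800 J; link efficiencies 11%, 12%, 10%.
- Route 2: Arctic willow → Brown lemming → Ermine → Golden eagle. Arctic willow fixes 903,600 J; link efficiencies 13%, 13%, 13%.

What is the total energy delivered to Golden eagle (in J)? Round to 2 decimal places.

Route 1: 777800 × 0.11 × 0.12 × 0.1 = 1026.696 J
Route 2: 903600 × 0.13 × 0.13 × 0.13 = 1985.2092 J
Total at Golden eagle: 1026.696 + 1985.2092 = 3011.9052 J

3011.91 J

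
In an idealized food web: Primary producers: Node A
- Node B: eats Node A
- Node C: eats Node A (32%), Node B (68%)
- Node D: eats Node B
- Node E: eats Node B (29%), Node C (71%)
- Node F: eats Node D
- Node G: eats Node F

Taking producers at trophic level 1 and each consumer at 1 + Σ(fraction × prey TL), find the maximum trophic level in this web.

5

Node B: 1 + 1 = 2
Node C: 1 + (0.32×1 + 0.68×2) = 2.68
Node D: 1 + 2 = 3
Node E: 1 + (0.29×2 + 0.71×2.68) = 3.4828
Node F: 1 + 3 = 4
Node G: 1 + 4 = 5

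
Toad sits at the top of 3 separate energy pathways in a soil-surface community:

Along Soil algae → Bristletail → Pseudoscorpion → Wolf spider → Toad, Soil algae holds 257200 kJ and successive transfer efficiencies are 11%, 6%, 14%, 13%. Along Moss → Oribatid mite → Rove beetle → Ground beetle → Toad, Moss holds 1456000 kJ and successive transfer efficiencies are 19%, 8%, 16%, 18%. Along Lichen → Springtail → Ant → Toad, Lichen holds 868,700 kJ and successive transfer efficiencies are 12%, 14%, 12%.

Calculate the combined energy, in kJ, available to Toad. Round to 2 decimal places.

2419.57 kJ

Via Soil algae: 257200 × 0.11 × 0.06 × 0.14 × 0.13 = 30.894864 kJ
Via Moss: 1456000 × 0.19 × 0.08 × 0.16 × 0.18 = 637.37856 kJ
Via Lichen: 868700 × 0.12 × 0.14 × 0.12 = 1751.2992 kJ
Total at Toad: 30.894864 + 637.37856 + 1751.2992 = 2419.572624 kJ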